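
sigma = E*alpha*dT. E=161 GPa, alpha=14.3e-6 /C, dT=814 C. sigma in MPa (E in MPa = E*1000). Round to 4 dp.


sigma = 161*1000 * 14.3e-6 * 814 = 1874.0722 MPa


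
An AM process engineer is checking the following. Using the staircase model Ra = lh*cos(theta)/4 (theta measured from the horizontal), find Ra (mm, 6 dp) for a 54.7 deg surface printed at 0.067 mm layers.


Ra = 0.067 * cos(54.7) / 4 = 0.009679 mm


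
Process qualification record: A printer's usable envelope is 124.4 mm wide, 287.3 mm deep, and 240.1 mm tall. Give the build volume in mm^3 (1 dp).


V = 124.4 * 287.3 * 240.1 = 8581202.8 mm^3


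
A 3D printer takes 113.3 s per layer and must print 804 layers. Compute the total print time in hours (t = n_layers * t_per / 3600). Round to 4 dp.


t = 804 * 113.3 / 3600 = 25.3037 hrs


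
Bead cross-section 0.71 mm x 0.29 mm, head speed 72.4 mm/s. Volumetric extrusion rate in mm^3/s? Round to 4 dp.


Rate = 0.71 * 0.29 * 72.4 = 14.9072 mm^3/s


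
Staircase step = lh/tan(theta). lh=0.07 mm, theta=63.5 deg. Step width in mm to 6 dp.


step = 0.07 / tan(63.5) = 0.034901 mm


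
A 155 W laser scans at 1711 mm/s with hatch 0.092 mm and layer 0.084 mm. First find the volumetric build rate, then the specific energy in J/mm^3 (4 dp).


Build rate = 1711 * 0.092 * 0.084 = 13.222608 mm^3/s
SE = 155 / 13.222608 = 11.7223 J/mm^3


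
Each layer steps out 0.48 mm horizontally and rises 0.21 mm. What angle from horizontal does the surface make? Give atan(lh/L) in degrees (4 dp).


angle = atan(0.21/0.48) = 23.6294 degrees


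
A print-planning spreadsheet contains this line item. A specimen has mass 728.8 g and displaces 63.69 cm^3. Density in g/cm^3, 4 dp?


rho = 728.8 / 63.69 = 11.4429 g/cm^3


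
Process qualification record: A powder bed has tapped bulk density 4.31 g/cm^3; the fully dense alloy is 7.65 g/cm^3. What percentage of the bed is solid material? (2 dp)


Packing = (4.31/7.65)*100 = 56.34 %


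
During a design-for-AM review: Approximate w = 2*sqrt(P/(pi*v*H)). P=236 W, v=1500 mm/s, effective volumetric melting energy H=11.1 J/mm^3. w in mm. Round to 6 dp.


w = 2*sqrt(236/(pi*1500*11.1)) = 0.13434 mm


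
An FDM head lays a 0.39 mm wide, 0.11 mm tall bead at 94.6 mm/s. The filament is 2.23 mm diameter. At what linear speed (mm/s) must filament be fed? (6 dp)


Q = 0.39 * 0.11 * 94.6 = 4.05834 mm^3/s
A_fil = pi*(2.23/2)^2 = 3.90570653 mm^2
v_feed = 4.05834 / 3.90570653 = 1.03908 mm/s


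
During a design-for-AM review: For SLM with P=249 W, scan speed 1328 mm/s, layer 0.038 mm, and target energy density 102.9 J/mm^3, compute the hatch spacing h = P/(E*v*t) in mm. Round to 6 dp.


h = 249 / (102.9*1328*0.038) = 0.047952 mm


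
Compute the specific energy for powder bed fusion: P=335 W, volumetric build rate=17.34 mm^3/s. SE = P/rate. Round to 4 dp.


SE = 335 / 17.34 = 19.3195 J/mm^3


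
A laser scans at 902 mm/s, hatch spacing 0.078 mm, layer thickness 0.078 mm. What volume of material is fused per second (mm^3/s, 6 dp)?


Rate = 902 * 0.078 * 0.078 = 5.487768 mm^3/s


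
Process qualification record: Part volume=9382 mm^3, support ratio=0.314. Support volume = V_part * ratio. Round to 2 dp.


V_support = 9382 * 0.314 = 2945.95 mm^3


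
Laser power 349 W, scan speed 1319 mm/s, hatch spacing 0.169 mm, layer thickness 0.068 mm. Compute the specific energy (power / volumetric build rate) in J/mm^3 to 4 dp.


Build rate = 1319 * 0.169 * 0.068 = 15.157948 mm^3/s
SE = 349 / 15.157948 = 23.0242 J/mm^3


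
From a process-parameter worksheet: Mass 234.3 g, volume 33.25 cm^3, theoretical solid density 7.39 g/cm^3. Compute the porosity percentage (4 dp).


rho_part = 234.3 / 33.25 = 7.04661654 g/cm^3
Porosity = (1 - 7.04661654/7.39)*100 = 4.6466 %


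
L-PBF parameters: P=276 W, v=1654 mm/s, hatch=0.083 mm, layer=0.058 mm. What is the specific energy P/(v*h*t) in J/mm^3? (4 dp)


Build rate = 1654 * 0.083 * 0.058 = 7.962356 mm^3/s
SE = 276 / 7.962356 = 34.6631 J/mm^3


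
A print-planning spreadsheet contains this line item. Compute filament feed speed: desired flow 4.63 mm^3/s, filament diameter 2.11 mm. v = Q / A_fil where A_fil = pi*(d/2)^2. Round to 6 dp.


A = pi*(2.11/2)^2 = 3.496671
v = 4.63 / 3.496671 = 1.324117 mm/s


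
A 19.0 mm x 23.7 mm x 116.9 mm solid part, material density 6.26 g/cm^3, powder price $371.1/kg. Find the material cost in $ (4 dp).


V = 19.0 * 23.7 * 116.9 = 52640.07 mm^3 = 52.64007 cm^3
Mass = 52.64007 * 6.26 / 1000 = 0.32952684 kg
Cost = 0.32952684 * 371.1 = 122.2874 $


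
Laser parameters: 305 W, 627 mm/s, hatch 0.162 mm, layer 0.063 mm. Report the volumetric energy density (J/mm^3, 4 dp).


E = 305 / (627*0.162*0.063) = 47.6625 J/mm^3


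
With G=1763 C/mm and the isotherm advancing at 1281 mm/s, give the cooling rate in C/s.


CR = 1763 * 1281 = 2258403 C/s


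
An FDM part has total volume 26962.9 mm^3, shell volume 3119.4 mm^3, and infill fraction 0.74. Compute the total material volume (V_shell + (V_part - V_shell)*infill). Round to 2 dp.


V_infill = (26962.9 - 3119.4) * 0.74 = 17644.19
V_total = 3119.4 + 17644.19 = 20763.59 mm^3


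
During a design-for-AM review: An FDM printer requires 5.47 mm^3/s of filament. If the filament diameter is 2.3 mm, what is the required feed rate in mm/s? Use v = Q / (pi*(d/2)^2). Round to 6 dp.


A = pi*(2.3/2)^2 = 4.154756
v = 5.47 / 4.154756 = 1.316563 mm/s


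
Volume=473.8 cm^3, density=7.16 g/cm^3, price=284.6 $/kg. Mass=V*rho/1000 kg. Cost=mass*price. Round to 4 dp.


Mass = 473.8*7.16/1000 = 3.392408 kg
Cost = 3.392408 * 284.6 = 965.4793 $


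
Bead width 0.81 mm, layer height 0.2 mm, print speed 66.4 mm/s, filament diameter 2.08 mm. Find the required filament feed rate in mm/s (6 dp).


Q = 0.81 * 0.2 * 66.4 = 10.7568 mm^3/s
A_fil = pi*(2.08/2)^2 = 3.39794661 mm^2
v_feed = 10.7568 / 3.39794661 = 3.165677 mm/s


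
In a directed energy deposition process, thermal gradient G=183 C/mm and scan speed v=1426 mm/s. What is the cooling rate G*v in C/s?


CR = 183 * 1426 = 260958 C/s


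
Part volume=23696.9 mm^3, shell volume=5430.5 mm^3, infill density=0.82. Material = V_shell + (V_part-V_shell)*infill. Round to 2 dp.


V_infill = (23696.9 - 5430.5) * 0.82 = 14978.45
V_total = 5430.5 + 14978.45 = 20408.95 mm^3


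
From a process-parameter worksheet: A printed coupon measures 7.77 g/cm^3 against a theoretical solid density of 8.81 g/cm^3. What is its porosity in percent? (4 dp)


Porosity = (1-7.77/8.81)*100 = 11.8048 %


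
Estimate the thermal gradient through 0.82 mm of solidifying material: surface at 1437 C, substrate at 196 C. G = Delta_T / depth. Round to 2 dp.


G = (1437-196)/0.82 = 1513.41 C/mm


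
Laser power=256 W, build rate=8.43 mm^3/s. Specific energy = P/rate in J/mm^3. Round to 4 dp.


SE = 256 / 8.43 = 30.3677 J/mm^3


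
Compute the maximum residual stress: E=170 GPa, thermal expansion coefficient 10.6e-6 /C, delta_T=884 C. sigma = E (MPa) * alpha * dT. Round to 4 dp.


sigma = 170*1000 * 10.6e-6 * 884 = 1592.968 MPa


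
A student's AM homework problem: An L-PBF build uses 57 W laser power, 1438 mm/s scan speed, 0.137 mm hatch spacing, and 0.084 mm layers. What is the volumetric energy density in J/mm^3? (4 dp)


E = 57 / (1438*0.137*0.084) = 3.4444 J/mm^3


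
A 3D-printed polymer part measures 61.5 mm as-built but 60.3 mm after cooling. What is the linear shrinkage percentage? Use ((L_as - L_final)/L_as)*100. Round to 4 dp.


Shrinkage = ((61.5-60.3)/61.5)*100 = 1.9512 %


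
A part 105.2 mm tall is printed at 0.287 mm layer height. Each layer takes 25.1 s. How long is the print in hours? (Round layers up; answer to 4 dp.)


Layers = ceil(105.2/0.287) = 367
t = 367 * 25.1 / 3600 = 2.5588 hrs


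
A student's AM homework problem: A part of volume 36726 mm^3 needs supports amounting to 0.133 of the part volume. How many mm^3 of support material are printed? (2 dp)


V_support = 36726 * 0.133 = 4884.56 mm^3


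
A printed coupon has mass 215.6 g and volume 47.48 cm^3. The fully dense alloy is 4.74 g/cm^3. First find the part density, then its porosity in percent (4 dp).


rho_part = 215.6 / 47.48 = 4.54085931 g/cm^3
Porosity = (1 - 4.54085931/4.74)*100 = 4.2013 %


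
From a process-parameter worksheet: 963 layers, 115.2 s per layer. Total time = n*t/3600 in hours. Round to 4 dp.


t = 963 * 115.2 / 3600 = 30.816 hrs


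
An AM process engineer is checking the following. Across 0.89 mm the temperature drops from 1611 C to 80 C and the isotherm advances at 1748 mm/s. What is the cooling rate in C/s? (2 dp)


G = (1611-80)/0.89 = 1720.2247191 C/mm
CR = 1720.2247191 * 1748 = 3006952.81 C/s


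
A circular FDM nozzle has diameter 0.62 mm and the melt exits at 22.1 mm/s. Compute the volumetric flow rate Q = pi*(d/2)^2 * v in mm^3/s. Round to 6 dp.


A = pi*(0.62/2)^2 = 0.30190705 mm^2
Q = 0.30190705 * 22.1 = 6.672146 mm^3/s


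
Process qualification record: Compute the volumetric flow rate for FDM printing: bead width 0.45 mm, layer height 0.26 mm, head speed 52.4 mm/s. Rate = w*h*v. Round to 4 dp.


Rate = 0.45 * 0.26 * 52.4 = 6.1308 mm^3/s


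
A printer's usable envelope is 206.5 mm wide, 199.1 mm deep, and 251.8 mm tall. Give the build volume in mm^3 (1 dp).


V = 206.5 * 199.1 * 251.8 = 10352543.0 mm^3


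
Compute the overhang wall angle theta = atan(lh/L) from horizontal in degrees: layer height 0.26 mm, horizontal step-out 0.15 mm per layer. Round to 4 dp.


angle = atan(0.26/0.15) = 60.0184 degrees


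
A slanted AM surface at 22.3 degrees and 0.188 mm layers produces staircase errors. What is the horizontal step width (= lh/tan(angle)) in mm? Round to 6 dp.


step = 0.188 / tan(22.3) = 0.458391 mm


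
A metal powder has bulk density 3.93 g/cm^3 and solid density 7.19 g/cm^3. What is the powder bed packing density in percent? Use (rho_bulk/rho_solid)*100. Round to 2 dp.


Packing = (3.93/7.19)*100 = 54.66 %


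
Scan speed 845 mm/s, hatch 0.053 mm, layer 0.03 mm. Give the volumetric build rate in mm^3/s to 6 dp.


Rate = 845 * 0.053 * 0.03 = 1.34355 mm^3/s


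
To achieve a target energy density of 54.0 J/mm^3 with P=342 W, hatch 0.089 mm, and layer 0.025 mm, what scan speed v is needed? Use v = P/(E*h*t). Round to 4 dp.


v = 342 / (54.0*0.089*0.025) = 2846.4419 mm/s


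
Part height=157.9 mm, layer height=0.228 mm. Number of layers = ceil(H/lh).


Layers = ceil(157.9/0.228) = 693


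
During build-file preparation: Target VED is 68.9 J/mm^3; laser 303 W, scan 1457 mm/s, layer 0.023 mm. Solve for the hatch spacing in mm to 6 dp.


h = 303 / (68.9*1457*0.023) = 0.131231 mm


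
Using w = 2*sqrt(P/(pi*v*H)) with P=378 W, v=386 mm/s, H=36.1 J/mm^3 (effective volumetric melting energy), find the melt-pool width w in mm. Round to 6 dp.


w = 2*sqrt(378/(pi*386*36.1)) = 0.185846 mm


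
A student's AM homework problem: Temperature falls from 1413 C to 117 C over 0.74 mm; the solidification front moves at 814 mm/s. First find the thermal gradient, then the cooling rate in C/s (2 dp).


G = (1413-117)/0.74 = 1751.35135135 C/mm
CR = 1751.35135135 * 814 = 1425600.0 C/s


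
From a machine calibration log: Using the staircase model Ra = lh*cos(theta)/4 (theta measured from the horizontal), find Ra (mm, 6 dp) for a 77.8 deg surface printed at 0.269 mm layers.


Ra = 0.269 * cos(77.8) / 4 = 0.014212 mm


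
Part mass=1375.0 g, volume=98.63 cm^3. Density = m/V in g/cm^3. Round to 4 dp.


rho = 1375.0 / 98.63 = 13.941 g/cm^3


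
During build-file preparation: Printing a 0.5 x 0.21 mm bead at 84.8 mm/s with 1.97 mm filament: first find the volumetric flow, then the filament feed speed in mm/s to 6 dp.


Q = 0.5 * 0.21 * 84.8 = 8.904 mm^3/s
A_fil = pi*(1.97/2)^2 = 3.04805173 mm^2
v_feed = 8.904 / 3.04805173 = 2.92121 mm/s


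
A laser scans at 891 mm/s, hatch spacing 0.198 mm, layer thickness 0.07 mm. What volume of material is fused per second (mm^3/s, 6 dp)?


Rate = 891 * 0.198 * 0.07 = 12.34926 mm^3/s


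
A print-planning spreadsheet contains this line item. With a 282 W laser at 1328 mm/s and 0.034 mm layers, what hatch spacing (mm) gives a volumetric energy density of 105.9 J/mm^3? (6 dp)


h = 282 / (105.9*1328*0.034) = 0.058976 mm


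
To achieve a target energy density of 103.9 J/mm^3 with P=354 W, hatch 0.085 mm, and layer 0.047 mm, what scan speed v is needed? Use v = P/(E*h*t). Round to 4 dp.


v = 354 / (103.9*0.085*0.047) = 852.8466 mm/s


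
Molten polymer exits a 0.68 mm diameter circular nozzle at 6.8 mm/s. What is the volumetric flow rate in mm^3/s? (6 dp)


A = pi*(0.68/2)^2 = 0.36316811 mm^2
Q = 0.36316811 * 6.8 = 2.469543 mm^3/s


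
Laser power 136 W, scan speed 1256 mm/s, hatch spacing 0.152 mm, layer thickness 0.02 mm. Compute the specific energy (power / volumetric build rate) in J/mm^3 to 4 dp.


Build rate = 1256 * 0.152 * 0.02 = 3.81824 mm^3/s
SE = 136 / 3.81824 = 35.6185 J/mm^3


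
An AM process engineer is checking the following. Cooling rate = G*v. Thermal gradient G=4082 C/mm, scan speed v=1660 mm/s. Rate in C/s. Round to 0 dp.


CR = 4082 * 1660 = 6776120 C/s


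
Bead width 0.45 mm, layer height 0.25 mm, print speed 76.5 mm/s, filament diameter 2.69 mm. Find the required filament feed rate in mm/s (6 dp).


Q = 0.45 * 0.25 * 76.5 = 8.60625 mm^3/s
A_fil = pi*(2.69/2)^2 = 5.68321965 mm^2
v_feed = 8.60625 / 5.68321965 = 1.514326 mm/s


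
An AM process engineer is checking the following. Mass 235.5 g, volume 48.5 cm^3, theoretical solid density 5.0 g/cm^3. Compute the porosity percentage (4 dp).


rho_part = 235.5 / 48.5 = 4.8556701 g/cm^3
Porosity = (1 - 4.8556701/5.0)*100 = 2.8866 %


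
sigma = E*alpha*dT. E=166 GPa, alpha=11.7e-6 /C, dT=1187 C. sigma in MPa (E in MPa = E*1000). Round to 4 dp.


sigma = 166*1000 * 11.7e-6 * 1187 = 2305.3914 MPa


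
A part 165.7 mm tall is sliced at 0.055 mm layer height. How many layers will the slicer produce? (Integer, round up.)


Layers = ceil(165.7/0.055) = 3013


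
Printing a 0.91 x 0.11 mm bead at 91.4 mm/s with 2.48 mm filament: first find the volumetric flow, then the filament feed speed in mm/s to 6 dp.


Q = 0.91 * 0.11 * 91.4 = 9.14914 mm^3/s
A_fil = pi*(2.48/2)^2 = 4.83051286 mm^2
v_feed = 9.14914 / 4.83051286 = 1.894031 mm/s


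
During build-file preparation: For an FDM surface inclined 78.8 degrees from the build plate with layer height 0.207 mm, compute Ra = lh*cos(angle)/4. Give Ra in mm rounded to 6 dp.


Ra = 0.207 * cos(78.8) / 4 = 0.010052 mm


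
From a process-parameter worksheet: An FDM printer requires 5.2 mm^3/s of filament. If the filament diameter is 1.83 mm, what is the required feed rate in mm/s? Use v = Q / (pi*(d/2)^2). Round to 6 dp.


A = pi*(1.83/2)^2 = 2.63022
v = 5.2 / 2.63022 = 1.977021 mm/s


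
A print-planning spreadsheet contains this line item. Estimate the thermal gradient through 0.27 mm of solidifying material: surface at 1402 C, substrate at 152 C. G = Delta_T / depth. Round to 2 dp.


G = (1402-152)/0.27 = 4629.63 C/mm


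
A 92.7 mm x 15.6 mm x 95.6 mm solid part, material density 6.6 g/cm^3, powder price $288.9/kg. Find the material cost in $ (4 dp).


V = 92.7 * 15.6 * 95.6 = 138249.072 mm^3 = 138.249072 cm^3
Mass = 138.249072 * 6.6 / 1000 = 0.91244388 kg
Cost = 0.91244388 * 288.9 = 263.605 $


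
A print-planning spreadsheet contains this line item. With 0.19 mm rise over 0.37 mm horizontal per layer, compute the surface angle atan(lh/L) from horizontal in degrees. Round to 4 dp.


angle = atan(0.19/0.37) = 27.1811 degrees


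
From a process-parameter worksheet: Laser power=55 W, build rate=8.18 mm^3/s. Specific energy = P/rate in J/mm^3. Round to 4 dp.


SE = 55 / 8.18 = 6.7237 J/mm^3


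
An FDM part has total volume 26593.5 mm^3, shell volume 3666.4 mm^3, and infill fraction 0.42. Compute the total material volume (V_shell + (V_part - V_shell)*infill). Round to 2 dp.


V_infill = (26593.5 - 3666.4) * 0.42 = 9629.38
V_total = 3666.4 + 9629.38 = 13295.78 mm^3


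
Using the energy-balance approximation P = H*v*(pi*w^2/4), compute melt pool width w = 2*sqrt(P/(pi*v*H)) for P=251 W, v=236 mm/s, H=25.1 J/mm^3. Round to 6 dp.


w = 2*sqrt(251/(pi*236*25.1)) = 0.232273 mm


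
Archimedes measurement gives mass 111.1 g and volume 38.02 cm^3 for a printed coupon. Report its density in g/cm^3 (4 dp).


rho = 111.1 / 38.02 = 2.9221 g/cm^3


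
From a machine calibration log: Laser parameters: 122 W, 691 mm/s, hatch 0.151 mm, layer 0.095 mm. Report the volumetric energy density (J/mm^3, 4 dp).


E = 122 / (691*0.151*0.095) = 12.3078 J/mm^3


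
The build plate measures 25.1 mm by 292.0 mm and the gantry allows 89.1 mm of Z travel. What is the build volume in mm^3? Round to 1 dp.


V = 25.1 * 292.0 * 89.1 = 653031.7 mm^3


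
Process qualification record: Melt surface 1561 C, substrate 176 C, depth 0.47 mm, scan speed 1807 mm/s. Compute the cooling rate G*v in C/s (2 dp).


G = (1561-176)/0.47 = 2946.80851064 C/mm
CR = 2946.80851064 * 1807 = 5324882.98 C/s


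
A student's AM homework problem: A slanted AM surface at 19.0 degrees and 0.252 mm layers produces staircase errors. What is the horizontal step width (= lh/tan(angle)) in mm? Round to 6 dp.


step = 0.252 / tan(19.0) = 0.731861 mm


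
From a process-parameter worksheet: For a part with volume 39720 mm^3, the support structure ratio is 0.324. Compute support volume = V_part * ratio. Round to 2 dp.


V_support = 39720 * 0.324 = 12869.28 mm^3


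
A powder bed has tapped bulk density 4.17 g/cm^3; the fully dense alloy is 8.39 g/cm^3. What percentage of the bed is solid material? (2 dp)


Packing = (4.17/8.39)*100 = 49.7 %


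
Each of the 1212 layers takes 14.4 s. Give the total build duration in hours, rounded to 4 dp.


t = 1212 * 14.4 / 3600 = 4.848 hrs


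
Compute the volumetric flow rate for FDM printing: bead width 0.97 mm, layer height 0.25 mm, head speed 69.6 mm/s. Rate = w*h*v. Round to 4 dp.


Rate = 0.97 * 0.25 * 69.6 = 16.878 mm^3/s


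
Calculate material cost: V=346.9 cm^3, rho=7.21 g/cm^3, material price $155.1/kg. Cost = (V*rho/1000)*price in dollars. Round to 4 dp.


Mass = 346.9*7.21/1000 = 2.501149 kg
Cost = 2.501149 * 155.1 = 387.9282 $


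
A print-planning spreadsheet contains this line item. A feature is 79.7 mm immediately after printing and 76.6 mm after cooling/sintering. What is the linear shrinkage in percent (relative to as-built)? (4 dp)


Shrinkage = ((79.7-76.6)/79.7)*100 = 3.8896 %


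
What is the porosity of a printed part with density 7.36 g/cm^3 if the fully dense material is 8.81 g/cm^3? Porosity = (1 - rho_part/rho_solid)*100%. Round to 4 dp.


Porosity = (1-7.36/8.81)*100 = 16.4586 %


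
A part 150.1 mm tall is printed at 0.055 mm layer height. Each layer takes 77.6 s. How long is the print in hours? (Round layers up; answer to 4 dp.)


Layers = ceil(150.1/0.055) = 2730
t = 2730 * 77.6 / 3600 = 58.8467 hrs


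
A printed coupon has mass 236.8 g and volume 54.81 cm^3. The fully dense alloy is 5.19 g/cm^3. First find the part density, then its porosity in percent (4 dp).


rho_part = 236.8 / 54.81 = 4.32037949 g/cm^3
Porosity = (1 - 4.32037949/5.19)*100 = 16.7557 %


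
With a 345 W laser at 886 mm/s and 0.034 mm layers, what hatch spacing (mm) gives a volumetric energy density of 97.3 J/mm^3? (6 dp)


h = 345 / (97.3*886*0.034) = 0.117705 mm


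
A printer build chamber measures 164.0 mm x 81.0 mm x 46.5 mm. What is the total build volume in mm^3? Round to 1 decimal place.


V = 164.0 * 81.0 * 46.5 = 617706.0 mm^3


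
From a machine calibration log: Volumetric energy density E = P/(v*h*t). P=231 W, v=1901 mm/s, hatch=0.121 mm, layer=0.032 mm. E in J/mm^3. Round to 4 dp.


E = 231 / (1901*0.121*0.032) = 31.383 J/mm^3


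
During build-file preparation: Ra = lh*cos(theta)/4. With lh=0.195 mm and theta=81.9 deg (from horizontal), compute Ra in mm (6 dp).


Ra = 0.195 * cos(81.9) / 4 = 0.006869 mm


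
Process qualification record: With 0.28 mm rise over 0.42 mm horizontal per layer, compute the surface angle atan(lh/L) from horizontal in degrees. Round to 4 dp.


angle = atan(0.28/0.42) = 33.6901 degrees


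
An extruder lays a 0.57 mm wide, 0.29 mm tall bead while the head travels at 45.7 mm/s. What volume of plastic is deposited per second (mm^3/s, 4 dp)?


Rate = 0.57 * 0.29 * 45.7 = 7.5542 mm^3/s


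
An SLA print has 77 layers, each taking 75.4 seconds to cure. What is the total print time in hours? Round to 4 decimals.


t = 77 * 75.4 / 3600 = 1.6127 hrs


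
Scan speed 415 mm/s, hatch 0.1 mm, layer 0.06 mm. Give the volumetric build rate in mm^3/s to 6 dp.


Rate = 415 * 0.1 * 0.06 = 2.49 mm^3/s


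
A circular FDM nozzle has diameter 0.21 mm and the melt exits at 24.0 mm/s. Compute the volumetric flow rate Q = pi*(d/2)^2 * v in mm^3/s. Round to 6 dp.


A = pi*(0.21/2)^2 = 0.03463606 mm^2
Q = 0.03463606 * 24.0 = 0.831265 mm^3/s


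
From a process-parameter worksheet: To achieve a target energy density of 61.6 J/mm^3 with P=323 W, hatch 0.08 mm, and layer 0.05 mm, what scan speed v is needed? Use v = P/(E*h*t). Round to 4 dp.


v = 323 / (61.6*0.08*0.05) = 1310.8766 mm/s


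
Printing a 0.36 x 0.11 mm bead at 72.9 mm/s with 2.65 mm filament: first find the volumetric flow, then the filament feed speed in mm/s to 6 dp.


Q = 0.36 * 0.11 * 72.9 = 2.88684 mm^3/s
A_fil = pi*(2.65/2)^2 = 5.5154586 mm^2
v_feed = 2.88684 / 5.5154586 = 0.523409 mm/s


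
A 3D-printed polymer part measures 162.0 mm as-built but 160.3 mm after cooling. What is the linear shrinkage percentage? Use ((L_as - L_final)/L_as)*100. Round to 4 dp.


Shrinkage = ((162.0-160.3)/162.0)*100 = 1.0494 %


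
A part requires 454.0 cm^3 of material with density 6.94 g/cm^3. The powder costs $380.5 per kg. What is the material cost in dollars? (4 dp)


Mass = 454.0*6.94/1000 = 3.15076 kg
Cost = 3.15076 * 380.5 = 1198.8642 $


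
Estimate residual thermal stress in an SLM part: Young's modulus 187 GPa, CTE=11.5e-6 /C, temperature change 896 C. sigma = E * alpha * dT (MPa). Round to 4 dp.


sigma = 187*1000 * 11.5e-6 * 896 = 1926.848 MPa


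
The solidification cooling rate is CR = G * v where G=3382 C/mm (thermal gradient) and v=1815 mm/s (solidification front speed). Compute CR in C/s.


CR = 3382 * 1815 = 6138330 C/s


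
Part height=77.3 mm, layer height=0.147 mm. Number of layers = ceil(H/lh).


Layers = ceil(77.3/0.147) = 526


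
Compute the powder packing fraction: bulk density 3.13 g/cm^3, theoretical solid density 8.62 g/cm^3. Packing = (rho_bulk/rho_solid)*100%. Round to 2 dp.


Packing = (3.13/8.62)*100 = 36.31 %


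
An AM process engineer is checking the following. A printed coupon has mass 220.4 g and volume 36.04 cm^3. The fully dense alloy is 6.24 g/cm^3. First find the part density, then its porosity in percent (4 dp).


rho_part = 220.4 / 36.04 = 6.1154273 g/cm^3
Porosity = (1 - 6.1154273/6.24)*100 = 1.9964 %


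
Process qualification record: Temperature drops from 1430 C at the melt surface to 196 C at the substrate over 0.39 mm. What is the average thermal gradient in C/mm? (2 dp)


G = (1430-196)/0.39 = 3164.1 C/mm


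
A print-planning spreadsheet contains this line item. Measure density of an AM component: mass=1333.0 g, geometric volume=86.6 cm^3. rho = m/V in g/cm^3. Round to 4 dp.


rho = 1333.0 / 86.6 = 15.3926 g/cm^3


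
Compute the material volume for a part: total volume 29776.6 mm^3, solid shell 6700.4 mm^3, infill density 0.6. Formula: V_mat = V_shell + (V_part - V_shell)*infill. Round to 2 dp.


V_infill = (29776.6 - 6700.4) * 0.6 = 13845.72
V_total = 6700.4 + 13845.72 = 20546.12 mm^3


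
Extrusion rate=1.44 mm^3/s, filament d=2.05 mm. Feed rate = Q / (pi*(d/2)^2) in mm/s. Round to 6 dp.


A = pi*(2.05/2)^2 = 3.300636
v = 1.44 / 3.300636 = 0.43628 mm/s


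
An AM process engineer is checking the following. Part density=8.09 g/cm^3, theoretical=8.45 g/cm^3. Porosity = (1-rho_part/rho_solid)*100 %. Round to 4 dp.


Porosity = (1-8.09/8.45)*100 = 4.2604 %


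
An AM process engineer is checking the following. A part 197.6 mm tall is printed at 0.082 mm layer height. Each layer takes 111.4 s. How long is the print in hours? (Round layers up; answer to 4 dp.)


Layers = ceil(197.6/0.082) = 2410
t = 2410 * 111.4 / 3600 = 74.5761 hrs


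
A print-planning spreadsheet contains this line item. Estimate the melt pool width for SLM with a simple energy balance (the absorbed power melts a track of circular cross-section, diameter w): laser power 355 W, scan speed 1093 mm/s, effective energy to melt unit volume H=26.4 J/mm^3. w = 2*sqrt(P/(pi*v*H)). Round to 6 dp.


w = 2*sqrt(355/(pi*1093*26.4)) = 0.125158 mm


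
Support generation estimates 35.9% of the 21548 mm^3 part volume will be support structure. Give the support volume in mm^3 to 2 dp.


V_support = 21548 * 0.359 = 7735.73 mm^3


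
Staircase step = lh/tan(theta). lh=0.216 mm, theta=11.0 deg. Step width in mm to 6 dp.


step = 0.216 / tan(11.0) = 1.111224 mm


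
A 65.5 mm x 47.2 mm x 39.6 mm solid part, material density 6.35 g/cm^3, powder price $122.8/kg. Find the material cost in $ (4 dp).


V = 65.5 * 47.2 * 39.6 = 122427.36 mm^3 = 122.42736 cm^3
Mass = 122.42736 * 6.35 / 1000 = 0.77741374 kg
Cost = 0.77741374 * 122.8 = 95.4664 $


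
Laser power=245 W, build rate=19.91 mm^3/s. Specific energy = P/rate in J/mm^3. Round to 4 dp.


SE = 245 / 19.91 = 12.3054 J/mm^3


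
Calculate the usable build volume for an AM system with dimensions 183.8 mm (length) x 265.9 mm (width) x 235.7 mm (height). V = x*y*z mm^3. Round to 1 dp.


V = 183.8 * 265.9 * 235.7 = 11519229.4 mm^3


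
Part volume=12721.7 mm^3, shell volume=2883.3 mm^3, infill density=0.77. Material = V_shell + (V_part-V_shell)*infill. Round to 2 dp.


V_infill = (12721.7 - 2883.3) * 0.77 = 7575.57
V_total = 2883.3 + 7575.57 = 10458.87 mm^3


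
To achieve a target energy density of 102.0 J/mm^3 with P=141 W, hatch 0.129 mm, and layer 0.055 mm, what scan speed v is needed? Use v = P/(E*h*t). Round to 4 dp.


v = 141 / (102.0*0.129*0.055) = 194.8348 mm/s


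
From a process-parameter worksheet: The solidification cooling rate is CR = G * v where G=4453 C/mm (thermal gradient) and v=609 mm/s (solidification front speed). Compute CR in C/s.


CR = 4453 * 609 = 2711877 C/s


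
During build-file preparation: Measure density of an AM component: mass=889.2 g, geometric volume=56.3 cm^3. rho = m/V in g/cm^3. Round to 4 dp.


rho = 889.2 / 56.3 = 15.794 g/cm^3


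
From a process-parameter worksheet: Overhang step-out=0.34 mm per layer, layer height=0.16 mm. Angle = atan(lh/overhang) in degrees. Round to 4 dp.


angle = atan(0.16/0.34) = 25.2011 degrees


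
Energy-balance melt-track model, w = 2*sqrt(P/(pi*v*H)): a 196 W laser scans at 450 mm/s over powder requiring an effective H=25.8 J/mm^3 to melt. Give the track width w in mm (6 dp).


w = 2*sqrt(196/(pi*450*25.8)) = 0.146611 mm


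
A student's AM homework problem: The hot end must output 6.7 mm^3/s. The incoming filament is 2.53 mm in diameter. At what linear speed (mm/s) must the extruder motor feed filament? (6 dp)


A = pi*(2.53/2)^2 = 5.027255
v = 6.7 / 5.027255 = 1.332735 mm/s


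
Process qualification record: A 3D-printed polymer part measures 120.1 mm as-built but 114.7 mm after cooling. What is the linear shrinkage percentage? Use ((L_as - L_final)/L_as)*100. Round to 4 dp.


Shrinkage = ((120.1-114.7)/120.1)*100 = 4.4963 %


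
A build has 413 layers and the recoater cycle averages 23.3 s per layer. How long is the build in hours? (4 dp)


t = 413 * 23.3 / 3600 = 2.673 hrs


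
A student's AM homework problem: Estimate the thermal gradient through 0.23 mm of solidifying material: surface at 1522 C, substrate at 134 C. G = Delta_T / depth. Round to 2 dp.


G = (1522-134)/0.23 = 6034.78 C/mm


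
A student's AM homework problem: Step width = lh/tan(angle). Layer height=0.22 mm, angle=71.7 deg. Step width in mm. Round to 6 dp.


step = 0.22 / tan(71.7) = 0.072758 mm


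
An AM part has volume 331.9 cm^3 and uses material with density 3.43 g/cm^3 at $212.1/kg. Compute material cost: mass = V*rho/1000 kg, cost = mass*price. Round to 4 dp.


Mass = 331.9*3.43/1000 = 1.138417 kg
Cost = 1.138417 * 212.1 = 241.4582 $


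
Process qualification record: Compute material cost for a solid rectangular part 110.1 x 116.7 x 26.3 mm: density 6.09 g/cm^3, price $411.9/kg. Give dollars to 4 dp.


V = 110.1 * 116.7 * 26.3 = 337920.021 mm^3 = 337.920021 cm^3
Mass = 337.920021 * 6.09 / 1000 = 2.05793293 kg
Cost = 2.05793293 * 411.9 = 847.6626 $


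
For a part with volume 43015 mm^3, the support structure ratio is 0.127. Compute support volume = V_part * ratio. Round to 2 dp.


V_support = 43015 * 0.127 = 5462.91 mm^3


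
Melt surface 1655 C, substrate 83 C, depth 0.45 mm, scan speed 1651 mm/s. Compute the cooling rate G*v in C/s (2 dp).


G = (1655-83)/0.45 = 3493.33333333 C/mm
CR = 3493.33333333 * 1651 = 5767493.33 C/s


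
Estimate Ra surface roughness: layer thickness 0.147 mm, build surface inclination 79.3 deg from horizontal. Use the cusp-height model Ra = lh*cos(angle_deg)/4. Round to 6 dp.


Ra = 0.147 * cos(79.3) / 4 = 0.006823 mm


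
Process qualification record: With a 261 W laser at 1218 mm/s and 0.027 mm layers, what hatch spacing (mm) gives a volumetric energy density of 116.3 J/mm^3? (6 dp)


h = 261 / (116.3*1218*0.027) = 0.068242 mm


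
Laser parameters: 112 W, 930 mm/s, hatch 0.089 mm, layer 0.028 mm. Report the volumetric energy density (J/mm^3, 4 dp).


E = 112 / (930*0.089*0.028) = 48.3267 J/mm^3


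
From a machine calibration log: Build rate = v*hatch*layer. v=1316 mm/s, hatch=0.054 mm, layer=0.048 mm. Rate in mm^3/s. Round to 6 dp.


Rate = 1316 * 0.054 * 0.048 = 3.411072 mm^3/s


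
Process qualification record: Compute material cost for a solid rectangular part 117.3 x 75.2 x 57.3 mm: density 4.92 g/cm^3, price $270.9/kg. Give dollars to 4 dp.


V = 117.3 * 75.2 * 57.3 = 505441.008 mm^3 = 505.441008 cm^3
Mass = 505.441008 * 4.92 / 1000 = 2.48676976 kg
Cost = 2.48676976 * 270.9 = 673.6659 $


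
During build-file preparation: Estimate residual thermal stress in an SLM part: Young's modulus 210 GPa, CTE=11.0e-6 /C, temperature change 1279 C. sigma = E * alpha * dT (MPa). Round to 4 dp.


sigma = 210*1000 * 11.0e-6 * 1279 = 2954.49 MPa


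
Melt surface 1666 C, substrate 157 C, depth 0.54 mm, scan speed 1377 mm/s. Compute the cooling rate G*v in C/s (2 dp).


G = (1666-157)/0.54 = 2794.44444444 C/mm
CR = 2794.44444444 * 1377 = 3847950.0 C/s


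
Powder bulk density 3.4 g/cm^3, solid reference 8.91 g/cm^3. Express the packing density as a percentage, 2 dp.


Packing = (3.4/8.91)*100 = 38.16 %


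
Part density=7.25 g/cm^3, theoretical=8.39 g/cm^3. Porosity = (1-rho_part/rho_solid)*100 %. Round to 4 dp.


Porosity = (1-7.25/8.39)*100 = 13.5876 %


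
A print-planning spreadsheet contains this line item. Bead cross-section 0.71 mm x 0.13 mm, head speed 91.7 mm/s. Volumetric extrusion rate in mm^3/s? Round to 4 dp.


Rate = 0.71 * 0.13 * 91.7 = 8.4639 mm^3/s


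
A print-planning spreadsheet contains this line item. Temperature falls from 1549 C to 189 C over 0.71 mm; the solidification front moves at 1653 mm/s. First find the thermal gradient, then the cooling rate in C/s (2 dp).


G = (1549-189)/0.71 = 1915.49295775 C/mm
CR = 1915.49295775 * 1653 = 3166309.86 C/s


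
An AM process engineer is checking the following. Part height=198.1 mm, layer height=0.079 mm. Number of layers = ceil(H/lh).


Layers = ceil(198.1/0.079) = 2508


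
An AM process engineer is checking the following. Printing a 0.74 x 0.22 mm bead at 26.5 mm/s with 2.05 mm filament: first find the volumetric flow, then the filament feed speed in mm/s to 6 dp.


Q = 0.74 * 0.22 * 26.5 = 4.3142 mm^3/s
A_fil = pi*(2.05/2)^2 = 3.30063578 mm^2
v_feed = 4.3142 / 3.30063578 = 1.307082 mm/s


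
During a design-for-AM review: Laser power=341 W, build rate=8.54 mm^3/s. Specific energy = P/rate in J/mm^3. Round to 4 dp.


SE = 341 / 8.54 = 39.9297 J/mm^3


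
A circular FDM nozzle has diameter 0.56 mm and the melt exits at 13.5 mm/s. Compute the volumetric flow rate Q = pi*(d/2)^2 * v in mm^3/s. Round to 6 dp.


A = pi*(0.56/2)^2 = 0.24630086 mm^2
Q = 0.24630086 * 13.5 = 3.325062 mm^3/s


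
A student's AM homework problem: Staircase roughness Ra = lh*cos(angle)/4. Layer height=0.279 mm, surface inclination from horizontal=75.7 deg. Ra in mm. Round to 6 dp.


Ra = 0.279 * cos(75.7) / 4 = 0.017228 mm


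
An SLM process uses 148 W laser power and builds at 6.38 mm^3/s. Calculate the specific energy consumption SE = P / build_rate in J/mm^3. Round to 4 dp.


SE = 148 / 6.38 = 23.1975 J/mm^3


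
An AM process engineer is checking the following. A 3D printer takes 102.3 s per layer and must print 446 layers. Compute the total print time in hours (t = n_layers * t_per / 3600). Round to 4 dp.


t = 446 * 102.3 / 3600 = 12.6738 hrs


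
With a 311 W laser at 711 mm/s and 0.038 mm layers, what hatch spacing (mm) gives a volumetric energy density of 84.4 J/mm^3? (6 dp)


h = 311 / (84.4*711*0.038) = 0.136384 mm


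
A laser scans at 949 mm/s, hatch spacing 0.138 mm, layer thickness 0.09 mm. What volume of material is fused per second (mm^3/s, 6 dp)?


Rate = 949 * 0.138 * 0.09 = 11.78658 mm^3/s


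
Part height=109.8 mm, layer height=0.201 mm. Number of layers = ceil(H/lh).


Layers = ceil(109.8/0.201) = 547


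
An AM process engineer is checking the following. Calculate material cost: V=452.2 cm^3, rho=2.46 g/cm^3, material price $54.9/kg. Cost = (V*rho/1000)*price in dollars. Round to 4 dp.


Mass = 452.2*2.46/1000 = 1.112412 kg
Cost = 1.112412 * 54.9 = 61.0714 $


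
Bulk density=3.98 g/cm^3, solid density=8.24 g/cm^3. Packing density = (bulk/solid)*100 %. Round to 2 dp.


Packing = (3.98/8.24)*100 = 48.3 %


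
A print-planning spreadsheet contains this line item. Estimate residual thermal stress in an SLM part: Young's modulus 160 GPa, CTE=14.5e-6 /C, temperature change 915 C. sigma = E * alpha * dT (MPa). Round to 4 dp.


sigma = 160*1000 * 14.5e-6 * 915 = 2122.8 MPa


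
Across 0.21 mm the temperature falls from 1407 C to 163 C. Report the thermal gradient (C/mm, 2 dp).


G = (1407-163)/0.21 = 5923.81 C/mm


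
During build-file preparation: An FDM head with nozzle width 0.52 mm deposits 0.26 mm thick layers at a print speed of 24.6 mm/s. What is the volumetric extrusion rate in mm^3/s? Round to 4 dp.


Rate = 0.52 * 0.26 * 24.6 = 3.3259 mm^3/s


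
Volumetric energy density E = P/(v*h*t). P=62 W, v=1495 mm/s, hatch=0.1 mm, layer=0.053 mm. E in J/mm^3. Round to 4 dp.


E = 62 / (1495*0.1*0.053) = 7.8248 J/mm^3


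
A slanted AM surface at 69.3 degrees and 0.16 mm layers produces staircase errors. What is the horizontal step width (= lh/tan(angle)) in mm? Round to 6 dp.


step = 0.16 / tan(69.3) = 0.060459 mm


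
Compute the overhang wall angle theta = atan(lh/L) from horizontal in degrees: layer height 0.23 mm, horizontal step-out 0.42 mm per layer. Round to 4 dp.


angle = atan(0.23/0.42) = 28.706 degrees


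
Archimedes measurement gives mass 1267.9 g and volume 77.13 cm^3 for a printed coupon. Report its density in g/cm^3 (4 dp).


rho = 1267.9 / 77.13 = 16.4385 g/cm^3


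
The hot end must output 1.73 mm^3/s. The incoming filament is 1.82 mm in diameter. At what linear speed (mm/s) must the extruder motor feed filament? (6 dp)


A = pi*(1.82/2)^2 = 2.601553
v = 1.73 / 2.601553 = 0.664987 mm/s


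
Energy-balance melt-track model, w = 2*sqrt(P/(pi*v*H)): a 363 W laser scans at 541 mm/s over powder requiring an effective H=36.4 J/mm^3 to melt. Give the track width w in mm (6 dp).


w = 2*sqrt(363/(pi*541*36.4)) = 0.1532 mm


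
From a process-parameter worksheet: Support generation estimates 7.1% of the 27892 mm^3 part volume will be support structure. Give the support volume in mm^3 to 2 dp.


V_support = 27892 * 0.071 = 1980.33 mm^3


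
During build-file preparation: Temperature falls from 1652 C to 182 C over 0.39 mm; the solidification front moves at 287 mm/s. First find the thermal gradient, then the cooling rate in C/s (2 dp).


G = (1652-182)/0.39 = 3769.23076923 C/mm
CR = 3769.23076923 * 287 = 1081769.23 C/s


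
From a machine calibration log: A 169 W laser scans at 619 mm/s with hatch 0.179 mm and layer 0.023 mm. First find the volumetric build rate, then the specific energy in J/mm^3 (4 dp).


Build rate = 619 * 0.179 * 0.023 = 2.548423 mm^3/s
SE = 169 / 2.548423 = 66.3155 J/mm^3


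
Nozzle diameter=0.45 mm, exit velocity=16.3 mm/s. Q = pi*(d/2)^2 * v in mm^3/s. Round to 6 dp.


A = pi*(0.45/2)^2 = 0.15904313 mm^2
Q = 0.15904313 * 16.3 = 2.592403 mm^3/s


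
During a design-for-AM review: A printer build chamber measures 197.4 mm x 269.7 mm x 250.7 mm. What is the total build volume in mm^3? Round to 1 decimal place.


V = 197.4 * 269.7 * 250.7 = 13346962.1 mm^3


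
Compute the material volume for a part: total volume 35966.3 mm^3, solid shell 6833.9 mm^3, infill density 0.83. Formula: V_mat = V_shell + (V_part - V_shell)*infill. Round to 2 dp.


V_infill = (35966.3 - 6833.9) * 0.83 = 24179.89
V_total = 6833.9 + 24179.89 = 31013.79 mm^3


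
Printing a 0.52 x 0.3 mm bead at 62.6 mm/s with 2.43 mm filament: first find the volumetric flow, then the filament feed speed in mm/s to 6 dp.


Q = 0.52 * 0.3 * 62.6 = 9.7656 mm^3/s
A_fil = pi*(2.43/2)^2 = 4.63769762 mm^2
v_feed = 9.7656 / 4.63769762 = 2.1057 mm/s


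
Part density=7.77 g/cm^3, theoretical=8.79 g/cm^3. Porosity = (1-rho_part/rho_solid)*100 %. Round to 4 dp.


Porosity = (1-7.77/8.79)*100 = 11.6041 %


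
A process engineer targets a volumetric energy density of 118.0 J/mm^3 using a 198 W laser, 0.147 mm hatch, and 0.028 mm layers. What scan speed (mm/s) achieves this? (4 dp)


v = 198 / (118.0*0.147*0.028) = 407.6691 mm/s


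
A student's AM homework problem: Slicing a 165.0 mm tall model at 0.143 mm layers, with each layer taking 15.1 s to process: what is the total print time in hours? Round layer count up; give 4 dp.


Layers = ceil(165.0/0.143) = 1154
t = 1154 * 15.1 / 3600 = 4.8404 hrs


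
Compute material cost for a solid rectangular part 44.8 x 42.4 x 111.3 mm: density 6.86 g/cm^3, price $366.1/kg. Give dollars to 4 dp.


V = 44.8 * 42.4 * 111.3 = 211416.576 mm^3 = 211.416576 cm^3
Mass = 211.416576 * 6.86 / 1000 = 1.45031771 kg
Cost = 1.45031771 * 366.1 = 530.9613 $


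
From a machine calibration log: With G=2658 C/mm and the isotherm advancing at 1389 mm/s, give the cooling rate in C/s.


CR = 2658 * 1389 = 3691962 C/s


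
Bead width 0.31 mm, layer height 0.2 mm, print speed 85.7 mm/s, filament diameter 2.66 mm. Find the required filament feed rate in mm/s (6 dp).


Q = 0.31 * 0.2 * 85.7 = 5.3134 mm^3/s
A_fil = pi*(2.66/2)^2 = 5.55716324 mm^2
v_feed = 5.3134 / 5.55716324 = 0.956135 mm/s


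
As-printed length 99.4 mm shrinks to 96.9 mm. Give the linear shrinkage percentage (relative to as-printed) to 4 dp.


Shrinkage = ((99.4-96.9)/99.4)*100 = 2.5151 %


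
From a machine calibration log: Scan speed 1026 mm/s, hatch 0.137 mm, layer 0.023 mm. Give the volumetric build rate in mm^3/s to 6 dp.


Rate = 1026 * 0.137 * 0.023 = 3.232926 mm^3/s
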